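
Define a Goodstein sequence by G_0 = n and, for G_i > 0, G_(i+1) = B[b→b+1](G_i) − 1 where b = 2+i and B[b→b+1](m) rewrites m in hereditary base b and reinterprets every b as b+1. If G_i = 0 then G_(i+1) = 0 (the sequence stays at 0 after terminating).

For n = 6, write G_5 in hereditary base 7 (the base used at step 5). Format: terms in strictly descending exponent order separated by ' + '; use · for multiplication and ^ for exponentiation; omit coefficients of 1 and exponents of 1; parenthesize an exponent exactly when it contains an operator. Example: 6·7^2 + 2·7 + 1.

G_0=6  [base 2] 2^2 + 2  →[2↦3]→  3^3 + 3 = 30  −1 ⇒ G_1=29
G_1=29  [base 3] 3^3 + 2  →[3↦4]→  4^4 + 2 = 258  −1 ⇒ G_2=257
G_2=257  [base 4] 4^4 + 1  →[4↦5]→  5^5 + 1 = 3126  −1 ⇒ G_3=3125
G_3=3125  [base 5] 5^5  →[5↦6]→  6^6 = 46656  −1 ⇒ G_4=46655
G_4=46655  [base 6] 5·6^5 + 5·6^4 + 5·6^3 + 5·6^2 + 5·6 + 5  →[6↦7]→  5·7^5 + 5·7^4 + 5·7^3 + 5·7^2 + 5·7 + 5 = 98040  −1 ⇒ G_5=98039
G_5=98039  [base 7] 5·7^5 + 5·7^4 + 5·7^3 + 5·7^2 + 5·7 + 4  →[7↦8]→  5·8^5 + 5·8^4 + 5·8^3 + 5·8^2 + 5·8 + 4 = 187244  −1 ⇒ G_6=187243

5·7^5 + 5·7^4 + 5·7^3 + 5·7^2 + 5·7 + 4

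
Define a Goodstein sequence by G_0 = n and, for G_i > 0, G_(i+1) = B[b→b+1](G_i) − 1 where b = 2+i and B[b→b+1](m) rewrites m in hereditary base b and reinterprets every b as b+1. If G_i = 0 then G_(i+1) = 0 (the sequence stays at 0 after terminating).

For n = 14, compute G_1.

110

step 0: 14 = 2^(2 + 1) + 2^2 + 2; sub 3 for 2: 3^(3 + 1) + 3^3 + 3; = 111; G_1 = 111−1 = 110
step 1: 110 = 3^(3 + 1) + 3^3 + 2; sub 4 for 3: 4^(4 + 1) + 4^4 + 2; = 1282; G_2 = 1282−1 = 1281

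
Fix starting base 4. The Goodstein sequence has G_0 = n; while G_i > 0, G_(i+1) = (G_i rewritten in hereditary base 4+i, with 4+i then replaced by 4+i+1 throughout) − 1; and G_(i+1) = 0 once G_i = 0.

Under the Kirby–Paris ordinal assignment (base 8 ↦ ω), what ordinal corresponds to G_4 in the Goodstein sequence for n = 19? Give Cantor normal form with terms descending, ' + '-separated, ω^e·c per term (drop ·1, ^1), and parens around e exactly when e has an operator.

ω·7 + 7

G_0=19  [base 4] 4^2 + 3  →[4↦5]→  5^2 + 3 = 28  −1 ⇒ G_1=27
G_1=27  [base 5] 5^2 + 2  →[5↦6]→  6^2 + 2 = 38  −1 ⇒ G_2=37
G_2=37  [base 6] 6^2 + 1  →[6↦7]→  7^2 + 1 = 50  −1 ⇒ G_3=49
G_3=49  [base 7] 7^2  →[7↦8]→  8^2 = 64  −1 ⇒ G_4=63
G_4=63  [base 8] 7·8 + 7  →[8↦9]→  7·9 + 7 = 70  −1 ⇒ G_5=69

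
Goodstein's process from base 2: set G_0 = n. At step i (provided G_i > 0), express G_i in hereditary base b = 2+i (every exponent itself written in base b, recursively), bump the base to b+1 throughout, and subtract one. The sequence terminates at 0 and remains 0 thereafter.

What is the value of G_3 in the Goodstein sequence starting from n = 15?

(0) 15|_2 = 2^(2 + 1) + 2^2 + 2 + 1 ↦ 3^(3 + 1) + 3^3 + 3 + 1|_3 = 112 ⇒ 111
(1) 111|_3 = 3^(3 + 1) + 3^3 + 3 ↦ 4^(4 + 1) + 4^4 + 4|_4 = 1284 ⇒ 1283
(2) 1283|_4 = 4^(4 + 1) + 4^4 + 3 ↦ 5^(5 + 1) + 5^5 + 3|_5 = 18753 ⇒ 18752

18752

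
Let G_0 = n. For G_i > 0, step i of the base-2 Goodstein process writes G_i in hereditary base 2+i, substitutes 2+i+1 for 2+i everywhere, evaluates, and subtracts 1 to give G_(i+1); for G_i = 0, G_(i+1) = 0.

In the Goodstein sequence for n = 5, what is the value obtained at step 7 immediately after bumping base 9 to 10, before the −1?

(0) 5|_2 = 2^2 + 1 ↦ 3^3 + 1|_3 = 28 ⇒ 27
(1) 27|_3 = 3^3 ↦ 4^4|_4 = 256 ⇒ 255
(2) 255|_4 = 3·4^3 + 3·4^2 + 3·4 + 3 ↦ 3·5^3 + 3·5^2 + 3·5 + 3|_5 = 468 ⇒ 467
(3) 467|_5 = 3·5^3 + 3·5^2 + 3·5 + 2 ↦ 3·6^3 + 3·6^2 + 3·6 + 2|_6 = 776 ⇒ 775
(4) 775|_6 = 3·6^3 + 3·6^2 + 3·6 + 1 ↦ 3·7^3 + 3·7^2 + 3·7 + 1|_7 = 1198 ⇒ 1197
(5) 1197|_7 = 3·7^3 + 3·7^2 + 3·7 ↦ 3·8^3 + 3·8^2 + 3·8|_8 = 1752 ⇒ 1751
(6) 1751|_8 = 3·8^3 + 3·8^2 + 2·8 + 7 ↦ 3·9^3 + 3·9^2 + 2·9 + 7|_9 = 2455 ⇒ 2454
(7) 2454|_9 = 3·9^3 + 3·9^2 + 2·9 + 6 ↦ 3·10^3 + 3·10^2 + 2·10 + 6|_10 = 3326 ⇒ 3325

3326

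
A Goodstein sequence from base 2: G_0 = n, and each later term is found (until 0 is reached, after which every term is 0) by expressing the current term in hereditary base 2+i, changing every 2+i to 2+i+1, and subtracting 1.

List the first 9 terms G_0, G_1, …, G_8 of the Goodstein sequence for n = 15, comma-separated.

15 —HB2→ 2^(2 + 1) + 2^2 + 2 + 1 —bump→ 3^(3 + 1) + 3^3 + 3 + 1 = 112 —(−1)→ 111
111 —HB3→ 3^(3 + 1) + 3^3 + 3 —bump→ 4^(4 + 1) + 4^4 + 4 = 1284 —(−1)→ 1283
1283 —HB4→ 4^(4 + 1) + 4^4 + 3 —bump→ 5^(5 + 1) + 5^5 + 3 = 18753 —(−1)→ 18752
18752 —HB5→ 5^(5 + 1) + 5^5 + 2 —bump→ 6^(6 + 1) + 6^6 + 2 = 326594 —(−1)→ 326593
326593 —HB6→ 6^(6 + 1) + 6^6 + 1 —bump→ 7^(7 + 1) + 7^7 + 1 = 6588345 —(−1)→ 6588344
6588344 —HB7→ 7^(7 + 1) + 7^7 —bump→ 8^(8 + 1) + 8^8 = 150994944 —(−1)→ 150994943
150994943 —HB8→ 8^(8 + 1) + 7·8^7 + 7·8^6 + 7·8^5 + 7·8^4 + 7·8^3 + 7·8^2 + 7·8 + 7 —bump→ 9^(9 + 1) + 7·9^7 + 7·9^6 + 7·9^5 + 7·9^4 + 7·9^3 + 7·9^2 + 7·9 + 7 = 3524450281 —(−1)→ 3524450280
3524450280 —HB9→ 9^(9 + 1) + 7·9^7 + 7·9^6 + 7·9^5 + 7·9^4 + 7·9^3 + 7·9^2 + 7·9 + 6 —bump→ 10^(10 + 1) + 7·10^7 + 7·10^6 + 7·10^5 + 7·10^4 + 7·10^3 + 7·10^2 + 7·10 + 6 = 100077777776 —(−1)→ 100077777775

15, 111, 1283, 18752, 326593, 6588344, 150994943, 3524450280, 100077777775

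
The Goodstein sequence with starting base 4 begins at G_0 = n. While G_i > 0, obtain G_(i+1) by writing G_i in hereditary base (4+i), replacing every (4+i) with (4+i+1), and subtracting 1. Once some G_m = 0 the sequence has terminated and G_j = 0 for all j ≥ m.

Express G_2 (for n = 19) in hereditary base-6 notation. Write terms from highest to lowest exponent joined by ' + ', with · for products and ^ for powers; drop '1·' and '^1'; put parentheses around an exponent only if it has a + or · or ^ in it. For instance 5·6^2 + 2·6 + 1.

base 4: 19 = 4^2 + 3; at 5: 5^2 + 3 = 28; next = 27
base 5: 27 = 5^2 + 2; at 6: 6^2 + 2 = 38; next = 37

6^2 + 1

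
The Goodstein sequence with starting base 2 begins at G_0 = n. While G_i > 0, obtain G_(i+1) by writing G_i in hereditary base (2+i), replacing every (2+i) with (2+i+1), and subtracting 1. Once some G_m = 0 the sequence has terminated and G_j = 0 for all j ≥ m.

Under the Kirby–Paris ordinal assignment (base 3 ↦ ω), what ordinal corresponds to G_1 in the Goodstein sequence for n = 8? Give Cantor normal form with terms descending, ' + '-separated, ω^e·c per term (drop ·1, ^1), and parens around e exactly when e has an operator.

i=0: 8 = 2^(2 + 1) (b=2); 2→3: 3^(3 + 1) = 81; 81−1 = 80
i=1: 80 = 2·3^3 + 2·3^2 + 2·3 + 2 (b=3); 3→4: 2·4^4 + 2·4^2 + 2·4 + 2 = 554; 554−1 = 553

ω^ω·2 + ω^2·2 + ω·2 + 2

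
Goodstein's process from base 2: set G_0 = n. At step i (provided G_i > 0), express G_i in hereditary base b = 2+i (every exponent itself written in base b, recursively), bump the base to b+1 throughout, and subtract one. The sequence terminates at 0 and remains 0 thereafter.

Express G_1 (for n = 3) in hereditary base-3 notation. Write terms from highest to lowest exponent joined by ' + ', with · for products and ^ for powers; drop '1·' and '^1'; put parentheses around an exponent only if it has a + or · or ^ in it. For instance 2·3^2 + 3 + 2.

3

G_0 = 3. HB_2(3) = 2 + 1. Bump = 4. G_1 = 3.
G_1 = 3. HB_3(3) = 3. Bump = 4. G_2 = 3.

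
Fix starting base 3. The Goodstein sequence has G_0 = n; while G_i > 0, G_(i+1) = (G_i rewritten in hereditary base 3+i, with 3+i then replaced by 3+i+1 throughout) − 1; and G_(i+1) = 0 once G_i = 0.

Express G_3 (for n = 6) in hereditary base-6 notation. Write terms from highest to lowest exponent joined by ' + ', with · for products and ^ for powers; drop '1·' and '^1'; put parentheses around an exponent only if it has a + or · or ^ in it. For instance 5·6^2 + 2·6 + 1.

[0] 6 ≡ 2·3 (base 3). Lift 4: 8. −1: 7.
[1] 7 ≡ 4 + 3 (base 4). Lift 5: 8. −1: 7.
[2] 7 ≡ 5 + 2 (base 5). Lift 6: 8. −1: 7.

6 + 1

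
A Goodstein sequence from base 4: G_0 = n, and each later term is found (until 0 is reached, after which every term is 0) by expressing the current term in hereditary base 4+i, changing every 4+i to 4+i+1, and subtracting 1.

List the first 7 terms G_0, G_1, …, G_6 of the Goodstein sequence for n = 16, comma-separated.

base 4: 16 = 4^2; at 5: 5^2 = 25; next = 24
base 5: 24 = 4·5 + 4; at 6: 4·6 + 4 = 28; next = 27
base 6: 27 = 4·6 + 3; at 7: 4·7 + 3 = 31; next = 30
base 7: 30 = 4·7 + 2; at 8: 4·8 + 2 = 34; next = 33
base 8: 33 = 4·8 + 1; at 9: 4·9 + 1 = 37; next = 36
base 9: 36 = 4·9; at 10: 4·10 = 40; next = 39

16, 24, 27, 30, 33, 36, 39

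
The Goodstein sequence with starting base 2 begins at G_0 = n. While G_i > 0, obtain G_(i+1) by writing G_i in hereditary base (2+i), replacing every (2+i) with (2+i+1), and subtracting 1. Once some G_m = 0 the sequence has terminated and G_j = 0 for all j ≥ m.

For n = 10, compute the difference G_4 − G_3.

264310

10 —HB2→ 2^(2 + 1) + 2 —bump→ 3^(3 + 1) + 3 = 84 —(−1)→ 83
83 —HB3→ 3^(3 + 1) + 2 —bump→ 4^(4 + 1) + 2 = 1026 —(−1)→ 1025
1025 —HB4→ 4^(4 + 1) + 1 —bump→ 5^(5 + 1) + 1 = 15626 —(−1)→ 15625
15625 —HB5→ 5^(5 + 1) —bump→ 6^(6 + 1) = 279936 —(−1)→ 279935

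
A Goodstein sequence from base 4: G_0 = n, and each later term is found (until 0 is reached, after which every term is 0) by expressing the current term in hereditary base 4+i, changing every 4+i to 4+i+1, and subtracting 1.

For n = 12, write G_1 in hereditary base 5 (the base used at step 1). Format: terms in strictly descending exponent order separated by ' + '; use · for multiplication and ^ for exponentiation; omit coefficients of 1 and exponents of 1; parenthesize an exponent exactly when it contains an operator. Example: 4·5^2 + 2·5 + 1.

2·5 + 4

[0] 12 ≡ 3·4 (base 4). Lift 5: 15. −1: 14.
[1] 14 ≡ 2·5 + 4 (base 5). Lift 6: 16. −1: 15.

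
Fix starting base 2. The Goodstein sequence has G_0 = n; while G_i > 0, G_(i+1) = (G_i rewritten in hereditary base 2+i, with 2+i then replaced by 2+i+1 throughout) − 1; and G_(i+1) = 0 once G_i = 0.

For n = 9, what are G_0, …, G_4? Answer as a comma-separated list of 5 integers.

9, 81, 1023, 9842, 140743

base 2: 9 = 2^(2 + 1) + 1; at 3: 3^(3 + 1) + 1 = 82; next = 81
base 3: 81 = 3^(3 + 1); at 4: 4^(4 + 1) = 1024; next = 1023
base 4: 1023 = 3·4^4 + 3·4^3 + 3·4^2 + 3·4 + 3; at 5: 3·5^5 + 3·5^3 + 3·5^2 + 3·5 + 3 = 9843; next = 9842
base 5: 9842 = 3·5^5 + 3·5^3 + 3·5^2 + 3·5 + 2; at 6: 3·6^6 + 3·6^3 + 3·6^2 + 3·6 + 2 = 140744; next = 140743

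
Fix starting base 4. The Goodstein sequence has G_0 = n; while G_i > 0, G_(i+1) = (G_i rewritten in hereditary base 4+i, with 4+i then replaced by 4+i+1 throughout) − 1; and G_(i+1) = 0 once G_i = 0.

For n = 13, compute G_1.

15

step 0: 13 = 3·4 + 1; sub 5 for 4: 3·5 + 1; = 16; G_1 = 16−1 = 15
step 1: 15 = 3·5; sub 6 for 5: 3·6; = 18; G_2 = 18−1 = 17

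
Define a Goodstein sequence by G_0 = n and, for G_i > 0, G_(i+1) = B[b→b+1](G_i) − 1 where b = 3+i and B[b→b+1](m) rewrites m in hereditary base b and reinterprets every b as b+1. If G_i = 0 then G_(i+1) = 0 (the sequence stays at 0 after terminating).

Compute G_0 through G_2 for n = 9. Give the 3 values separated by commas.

9, 15, 17

G_0=9  [base 3] 3^2  →[3↦4]→  4^2 = 16  −1 ⇒ G_1=15
G_1=15  [base 4] 3·4 + 3  →[4↦5]→  3·5 + 3 = 18  −1 ⇒ G_2=17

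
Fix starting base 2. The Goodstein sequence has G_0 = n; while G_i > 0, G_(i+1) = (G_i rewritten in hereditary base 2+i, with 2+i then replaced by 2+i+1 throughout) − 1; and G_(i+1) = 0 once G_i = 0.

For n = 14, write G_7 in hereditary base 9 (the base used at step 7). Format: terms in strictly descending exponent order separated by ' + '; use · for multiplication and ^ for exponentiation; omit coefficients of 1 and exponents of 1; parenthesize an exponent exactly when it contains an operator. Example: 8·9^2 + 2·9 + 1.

G_0 = 14. HB_2(14) = 2^(2 + 1) + 2^2 + 2. Bump = 111. G_1 = 110.
G_1 = 110. HB_3(110) = 3^(3 + 1) + 3^3 + 2. Bump = 1282. G_2 = 1281.
G_2 = 1281. HB_4(1281) = 4^(4 + 1) + 4^4 + 1. Bump = 18751. G_3 = 18750.
G_3 = 18750. HB_5(18750) = 5^(5 + 1) + 5^5. Bump = 326592. G_4 = 326591.
G_4 = 326591. HB_6(326591) = 6^(6 + 1) + 5·6^5 + 5·6^4 + 5·6^3 + 5·6^2 + 5·6 + 5. Bump = 5862841. G_5 = 5862840.
G_5 = 5862840. HB_7(5862840) = 7^(7 + 1) + 5·7^5 + 5·7^4 + 5·7^3 + 5·7^2 + 5·7 + 4. Bump = 134404972. G_6 = 134404971.
G_6 = 134404971. HB_8(134404971) = 8^(8 + 1) + 5·8^5 + 5·8^4 + 5·8^3 + 5·8^2 + 5·8 + 3. Bump = 3487116549. G_7 = 3487116548.

9^(9 + 1) + 5·9^5 + 5·9^4 + 5·9^3 + 5·9^2 + 5·9 + 2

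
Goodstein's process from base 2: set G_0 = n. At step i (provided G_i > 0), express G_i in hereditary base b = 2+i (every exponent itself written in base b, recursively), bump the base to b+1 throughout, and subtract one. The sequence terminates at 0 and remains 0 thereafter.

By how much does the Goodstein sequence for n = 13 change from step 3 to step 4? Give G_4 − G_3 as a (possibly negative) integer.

[0] 13 ≡ 2^(2 + 1) + 2^2 + 1 (base 2). Lift 3: 109. −1: 108.
[1] 108 ≡ 3^(3 + 1) + 3^3 (base 3). Lift 4: 1280. −1: 1279.
[2] 1279 ≡ 4^(4 + 1) + 3·4^3 + 3·4^2 + 3·4 + 3 (base 4). Lift 5: 16093. −1: 16092.
[3] 16092 ≡ 5^(5 + 1) + 3·5^3 + 3·5^2 + 3·5 + 2 (base 5). Lift 6: 280712. −1: 280711.

264619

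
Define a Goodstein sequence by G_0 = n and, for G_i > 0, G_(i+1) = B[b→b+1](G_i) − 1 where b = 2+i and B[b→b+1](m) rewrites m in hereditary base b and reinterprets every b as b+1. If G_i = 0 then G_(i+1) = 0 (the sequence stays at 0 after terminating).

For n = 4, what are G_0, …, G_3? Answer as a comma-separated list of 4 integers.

4, 26, 41, 60

G_0 = 4. HB_2(4) = 2^2. Bump = 27. G_1 = 26.
G_1 = 26. HB_3(26) = 2·3^2 + 2·3 + 2. Bump = 42. G_2 = 41.
G_2 = 41. HB_4(41) = 2·4^2 + 2·4 + 1. Bump = 61. G_3 = 60.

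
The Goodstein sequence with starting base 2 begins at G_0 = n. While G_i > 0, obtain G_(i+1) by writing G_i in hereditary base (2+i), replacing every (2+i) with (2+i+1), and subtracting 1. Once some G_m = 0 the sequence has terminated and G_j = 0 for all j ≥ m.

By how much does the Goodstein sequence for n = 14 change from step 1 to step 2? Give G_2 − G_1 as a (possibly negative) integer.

1171

base 2: 14 = 2^(2 + 1) + 2^2 + 2; at 3: 3^(3 + 1) + 3^3 + 3 = 111; next = 110
base 3: 110 = 3^(3 + 1) + 3^3 + 2; at 4: 4^(4 + 1) + 4^4 + 2 = 1282; next = 1281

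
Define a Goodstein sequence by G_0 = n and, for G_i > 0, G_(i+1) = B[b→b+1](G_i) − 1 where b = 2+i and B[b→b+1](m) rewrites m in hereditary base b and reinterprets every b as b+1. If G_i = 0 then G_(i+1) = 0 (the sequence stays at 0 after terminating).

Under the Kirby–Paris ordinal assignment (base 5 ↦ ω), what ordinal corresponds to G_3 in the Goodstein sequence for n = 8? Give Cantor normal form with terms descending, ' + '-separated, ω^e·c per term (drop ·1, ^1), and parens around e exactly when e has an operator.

base 2: 8 = 2^(2 + 1); at 3: 3^(3 + 1) = 81; next = 80
base 3: 80 = 2·3^3 + 2·3^2 + 2·3 + 2; at 4: 2·4^4 + 2·4^2 + 2·4 + 2 = 554; next = 553
base 4: 553 = 2·4^4 + 2·4^2 + 2·4 + 1; at 5: 2·5^5 + 2·5^2 + 2·5 + 1 = 6311; next = 6310
base 5: 6310 = 2·5^5 + 2·5^2 + 2·5; at 6: 2·6^6 + 2·6^2 + 2·6 = 93396; next = 93395

ω^ω·2 + ω^2·2 + ω·2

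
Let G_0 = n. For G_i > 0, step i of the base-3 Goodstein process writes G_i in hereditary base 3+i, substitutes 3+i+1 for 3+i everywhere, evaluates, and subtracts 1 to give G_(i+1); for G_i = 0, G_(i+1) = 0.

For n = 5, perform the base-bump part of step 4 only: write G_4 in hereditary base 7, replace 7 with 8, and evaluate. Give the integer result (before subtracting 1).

G_0 = 5. HB_3(5) = 3 + 2. Bump = 6. G_1 = 5.
G_1 = 5. HB_4(5) = 4 + 1. Bump = 6. G_2 = 5.
G_2 = 5. HB_5(5) = 5. Bump = 6. G_3 = 5.
G_3 = 5. HB_6(5) = 5. Bump = 5. G_4 = 4.
G_4 = 4. HB_7(4) = 4. Bump = 4. G_5 = 3.

4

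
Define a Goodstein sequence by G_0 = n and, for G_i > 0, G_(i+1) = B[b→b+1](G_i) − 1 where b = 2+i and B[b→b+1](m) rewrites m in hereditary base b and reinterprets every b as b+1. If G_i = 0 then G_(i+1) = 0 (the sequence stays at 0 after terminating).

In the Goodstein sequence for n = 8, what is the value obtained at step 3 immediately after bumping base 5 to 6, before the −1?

93396

8 —HB2→ 2^(2 + 1) —bump→ 3^(3 + 1) = 81 —(−1)→ 80
80 —HB3→ 2·3^3 + 2·3^2 + 2·3 + 2 —bump→ 2·4^4 + 2·4^2 + 2·4 + 2 = 554 —(−1)→ 553
553 —HB4→ 2·4^4 + 2·4^2 + 2·4 + 1 —bump→ 2·5^5 + 2·5^2 + 2·5 + 1 = 6311 —(−1)→ 6310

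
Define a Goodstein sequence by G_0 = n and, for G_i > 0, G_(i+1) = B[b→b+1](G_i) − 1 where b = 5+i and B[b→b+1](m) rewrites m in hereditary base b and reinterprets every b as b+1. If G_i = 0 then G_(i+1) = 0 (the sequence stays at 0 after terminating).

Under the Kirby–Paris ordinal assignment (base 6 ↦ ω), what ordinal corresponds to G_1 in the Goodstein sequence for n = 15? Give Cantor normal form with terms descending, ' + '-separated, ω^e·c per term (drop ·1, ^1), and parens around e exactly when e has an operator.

base 5: 15 = 3·5; at 6: 3·6 = 18; next = 17
base 6: 17 = 2·6 + 5; at 7: 2·7 + 5 = 19; next = 18

ω·2 + 5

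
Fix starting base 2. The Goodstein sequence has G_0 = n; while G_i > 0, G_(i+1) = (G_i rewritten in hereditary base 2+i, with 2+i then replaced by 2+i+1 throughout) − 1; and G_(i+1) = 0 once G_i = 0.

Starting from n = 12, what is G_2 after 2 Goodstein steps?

1065

G_0=12  [base 2] 2^(2 + 1) + 2^2  →[2↦3]→  3^(3 + 1) + 3^3 = 108  −1 ⇒ G_1=107
G_1=107  [base 3] 3^(3 + 1) + 2·3^2 + 2·3 + 2  →[3↦4]→  4^(4 + 1) + 2·4^2 + 2·4 + 2 = 1066  −1 ⇒ G_2=1065
G_2=1065  [base 4] 4^(4 + 1) + 2·4^2 + 2·4 + 1  →[4↦5]→  5^(5 + 1) + 2·5^2 + 2·5 + 1 = 15686  −1 ⇒ G_3=15685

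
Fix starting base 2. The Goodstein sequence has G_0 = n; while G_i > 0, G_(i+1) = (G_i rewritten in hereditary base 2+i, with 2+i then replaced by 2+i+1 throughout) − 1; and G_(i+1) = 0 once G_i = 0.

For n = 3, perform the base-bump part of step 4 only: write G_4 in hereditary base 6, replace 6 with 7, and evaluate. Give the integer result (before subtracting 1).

1

i=0: 3 = 2 + 1 (b=2); 2→3: 3 + 1 = 4; 4−1 = 3
i=1: 3 = 3 (b=3); 3→4: 4 = 4; 4−1 = 3
i=2: 3 = 3 (b=4); 4→5: 3 = 3; 3−1 = 2
i=3: 2 = 2 (b=5); 5→6: 2 = 2; 2−1 = 1
i=4: 1 = 1 (b=6); 6→7: 1 = 1; 1−1 = 0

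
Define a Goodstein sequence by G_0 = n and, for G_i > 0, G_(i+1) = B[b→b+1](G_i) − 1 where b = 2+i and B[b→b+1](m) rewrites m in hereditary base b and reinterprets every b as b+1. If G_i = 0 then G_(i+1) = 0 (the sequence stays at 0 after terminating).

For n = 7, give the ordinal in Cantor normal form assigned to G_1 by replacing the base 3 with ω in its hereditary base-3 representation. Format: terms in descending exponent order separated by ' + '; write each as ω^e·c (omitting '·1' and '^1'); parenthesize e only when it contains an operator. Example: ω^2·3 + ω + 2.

step 0: 7 = 2^2 + 2 + 1; sub 3 for 2: 3^3 + 3 + 1; = 31; G_1 = 31−1 = 30
step 1: 30 = 3^3 + 3; sub 4 for 3: 4^4 + 4; = 260; G_2 = 260−1 = 259

ω^ω + ω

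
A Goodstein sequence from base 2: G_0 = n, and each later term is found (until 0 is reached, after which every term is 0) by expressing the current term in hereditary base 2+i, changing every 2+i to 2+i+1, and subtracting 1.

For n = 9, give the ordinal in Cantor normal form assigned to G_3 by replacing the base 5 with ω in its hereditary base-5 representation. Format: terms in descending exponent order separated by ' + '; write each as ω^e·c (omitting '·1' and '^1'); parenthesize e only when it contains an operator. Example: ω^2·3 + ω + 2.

ω^ω·3 + ω^3·3 + ω^2·3 + ω·3 + 2

G_0 = 9. HB_2(9) = 2^(2 + 1) + 1. Bump = 82. G_1 = 81.
G_1 = 81. HB_3(81) = 3^(3 + 1). Bump = 1024. G_2 = 1023.
G_2 = 1023. HB_4(1023) = 3·4^4 + 3·4^3 + 3·4^2 + 3·4 + 3. Bump = 9843. G_3 = 9842.
G_3 = 9842. HB_5(9842) = 3·5^5 + 3·5^3 + 3·5^2 + 3·5 + 2. Bump = 140744. G_4 = 140743.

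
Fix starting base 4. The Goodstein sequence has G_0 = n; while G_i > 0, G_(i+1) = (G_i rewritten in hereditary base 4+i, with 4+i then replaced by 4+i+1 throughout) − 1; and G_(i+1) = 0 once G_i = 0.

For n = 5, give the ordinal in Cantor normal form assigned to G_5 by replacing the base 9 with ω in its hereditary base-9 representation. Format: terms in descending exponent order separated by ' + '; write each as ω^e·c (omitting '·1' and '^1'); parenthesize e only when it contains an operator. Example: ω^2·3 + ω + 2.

[0] 5 ≡ 4 + 1 (base 4). Lift 5: 6. −1: 5.
[1] 5 ≡ 5 (base 5). Lift 6: 6. −1: 5.
[2] 5 ≡ 5 (base 6). Lift 7: 5. −1: 4.
[3] 4 ≡ 4 (base 7). Lift 8: 4. −1: 3.
[4] 3 ≡ 3 (base 8). Lift 9: 3. −1: 2.

2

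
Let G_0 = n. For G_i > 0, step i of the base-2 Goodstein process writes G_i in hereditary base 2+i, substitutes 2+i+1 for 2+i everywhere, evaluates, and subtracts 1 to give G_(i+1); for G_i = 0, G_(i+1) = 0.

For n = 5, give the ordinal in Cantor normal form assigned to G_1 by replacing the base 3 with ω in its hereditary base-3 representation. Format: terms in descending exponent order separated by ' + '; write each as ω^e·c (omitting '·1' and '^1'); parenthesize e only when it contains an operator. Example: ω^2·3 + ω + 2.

ω^ω

step 0: 5 = 2^2 + 1; sub 3 for 2: 3^3 + 1; = 28; G_1 = 28−1 = 27
step 1: 27 = 3^3; sub 4 for 3: 4^4; = 256; G_2 = 256−1 = 255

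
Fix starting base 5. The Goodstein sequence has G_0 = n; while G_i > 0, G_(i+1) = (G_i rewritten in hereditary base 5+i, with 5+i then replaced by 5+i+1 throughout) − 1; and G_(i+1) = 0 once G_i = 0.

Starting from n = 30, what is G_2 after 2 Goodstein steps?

53

30 —HB5→ 5^2 + 5 —bump→ 6^2 + 6 = 42 —(−1)→ 41
41 —HB6→ 6^2 + 5 —bump→ 7^2 + 5 = 54 —(−1)→ 53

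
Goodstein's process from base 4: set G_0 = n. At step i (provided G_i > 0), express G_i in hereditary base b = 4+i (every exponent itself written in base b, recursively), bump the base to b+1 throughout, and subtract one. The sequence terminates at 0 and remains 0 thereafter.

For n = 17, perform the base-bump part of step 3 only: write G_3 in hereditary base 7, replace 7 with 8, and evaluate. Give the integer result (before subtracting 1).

G_0=17  [base 4] 4^2 + 1  →[4↦5]→  5^2 + 1 = 26  −1 ⇒ G_1=25
G_1=25  [base 5] 5^2  →[5↦6]→  6^2 = 36  −1 ⇒ G_2=35
G_2=35  [base 6] 5·6 + 5  →[6↦7]→  5·7 + 5 = 40  −1 ⇒ G_3=39

44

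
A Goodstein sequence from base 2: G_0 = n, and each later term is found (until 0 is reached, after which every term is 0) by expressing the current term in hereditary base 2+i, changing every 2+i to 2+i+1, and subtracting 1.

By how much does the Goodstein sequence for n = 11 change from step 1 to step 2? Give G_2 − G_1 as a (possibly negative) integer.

943

i=0: 11 = 2^(2 + 1) + 2 + 1 (b=2); 2→3: 3^(3 + 1) + 3 + 1 = 85; 85−1 = 84
i=1: 84 = 3^(3 + 1) + 3 (b=3); 3→4: 4^(4 + 1) + 4 = 1028; 1028−1 = 1027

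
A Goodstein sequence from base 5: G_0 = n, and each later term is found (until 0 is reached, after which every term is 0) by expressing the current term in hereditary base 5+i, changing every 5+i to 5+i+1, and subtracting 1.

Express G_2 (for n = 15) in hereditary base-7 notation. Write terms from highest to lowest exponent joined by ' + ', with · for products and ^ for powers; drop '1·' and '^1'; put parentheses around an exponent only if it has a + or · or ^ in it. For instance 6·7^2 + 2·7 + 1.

base 5: 15 = 3·5; at 6: 3·6 = 18; next = 17
base 6: 17 = 2·6 + 5; at 7: 2·7 + 5 = 19; next = 18
base 7: 18 = 2·7 + 4; at 8: 2·8 + 4 = 20; next = 19

2·7 + 4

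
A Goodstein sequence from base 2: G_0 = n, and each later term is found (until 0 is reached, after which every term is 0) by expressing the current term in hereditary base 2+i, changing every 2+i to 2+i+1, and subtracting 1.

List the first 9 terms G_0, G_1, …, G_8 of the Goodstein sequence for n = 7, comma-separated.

7, 30, 259, 3127, 46657, 823543, 16777215, 37665879, 77777775

[0] 7 ≡ 2^2 + 2 + 1 (base 2). Lift 3: 31. −1: 30.
[1] 30 ≡ 3^3 + 3 (base 3). Lift 4: 260. −1: 259.
[2] 259 ≡ 4^4 + 3 (base 4). Lift 5: 3128. −1: 3127.
[3] 3127 ≡ 5^5 + 2 (base 5). Lift 6: 46658. −1: 46657.
[4] 46657 ≡ 6^6 + 1 (base 6). Lift 7: 823544. −1: 823543.
[5] 823543 ≡ 7^7 (base 7). Lift 8: 16777216. −1: 16777215.
[6] 16777215 ≡ 7·8^7 + 7·8^6 + 7·8^5 + 7·8^4 + 7·8^3 + 7·8^2 + 7·8 + 7 (base 8). Lift 9: 37665880. −1: 37665879.
[7] 37665879 ≡ 7·9^7 + 7·9^6 + 7·9^5 + 7·9^4 + 7·9^3 + 7·9^2 + 7·9 + 6 (base 9). Lift 10: 77777776. −1: 77777775.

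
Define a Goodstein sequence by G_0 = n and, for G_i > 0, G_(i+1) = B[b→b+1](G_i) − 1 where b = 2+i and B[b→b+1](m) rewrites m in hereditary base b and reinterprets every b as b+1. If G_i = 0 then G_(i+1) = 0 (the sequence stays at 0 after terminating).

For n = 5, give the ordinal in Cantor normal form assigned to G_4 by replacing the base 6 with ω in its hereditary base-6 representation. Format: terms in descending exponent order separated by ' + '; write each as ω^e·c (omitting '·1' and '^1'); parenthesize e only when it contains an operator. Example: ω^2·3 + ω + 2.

ω^3·3 + ω^2·3 + ω·3 + 1

base 2: 5 = 2^2 + 1; at 3: 3^3 + 1 = 28; next = 27
base 3: 27 = 3^3; at 4: 4^4 = 256; next = 255
base 4: 255 = 3·4^3 + 3·4^2 + 3·4 + 3; at 5: 3·5^3 + 3·5^2 + 3·5 + 3 = 468; next = 467
base 5: 467 = 3·5^3 + 3·5^2 + 3·5 + 2; at 6: 3·6^3 + 3·6^2 + 3·6 + 2 = 776; next = 775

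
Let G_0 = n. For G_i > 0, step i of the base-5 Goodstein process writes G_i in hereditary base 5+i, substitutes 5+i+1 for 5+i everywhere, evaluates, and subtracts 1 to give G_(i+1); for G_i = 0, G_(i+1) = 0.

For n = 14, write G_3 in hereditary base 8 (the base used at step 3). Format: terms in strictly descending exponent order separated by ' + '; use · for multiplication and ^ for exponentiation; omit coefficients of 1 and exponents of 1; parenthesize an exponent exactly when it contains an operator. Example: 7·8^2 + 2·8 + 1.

G_0 = 14. HB_5(14) = 2·5 + 4. Bump = 16. G_1 = 15.
G_1 = 15. HB_6(15) = 2·6 + 3. Bump = 17. G_2 = 16.
G_2 = 16. HB_7(16) = 2·7 + 2. Bump = 18. G_3 = 17.

2·8 + 1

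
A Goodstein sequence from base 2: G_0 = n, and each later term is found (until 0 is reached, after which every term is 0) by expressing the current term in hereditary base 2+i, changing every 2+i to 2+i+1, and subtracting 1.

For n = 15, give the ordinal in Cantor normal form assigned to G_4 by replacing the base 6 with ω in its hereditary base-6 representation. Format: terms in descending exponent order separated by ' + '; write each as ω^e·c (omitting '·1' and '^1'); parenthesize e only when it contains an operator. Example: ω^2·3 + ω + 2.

ω^(ω + 1) + ω^ω + 1

step 0: 15 = 2^(2 + 1) + 2^2 + 2 + 1; sub 3 for 2: 3^(3 + 1) + 3^3 + 3 + 1; = 112; G_1 = 112−1 = 111
step 1: 111 = 3^(3 + 1) + 3^3 + 3; sub 4 for 3: 4^(4 + 1) + 4^4 + 4; = 1284; G_2 = 1284−1 = 1283
step 2: 1283 = 4^(4 + 1) + 4^4 + 3; sub 5 for 4: 5^(5 + 1) + 5^5 + 3; = 18753; G_3 = 18753−1 = 18752
step 3: 18752 = 5^(5 + 1) + 5^5 + 2; sub 6 for 5: 6^(6 + 1) + 6^6 + 2; = 326594; G_4 = 326594−1 = 326593
step 4: 326593 = 6^(6 + 1) + 6^6 + 1; sub 7 for 6: 7^(7 + 1) + 7^7 + 1; = 6588345; G_5 = 6588345−1 = 6588344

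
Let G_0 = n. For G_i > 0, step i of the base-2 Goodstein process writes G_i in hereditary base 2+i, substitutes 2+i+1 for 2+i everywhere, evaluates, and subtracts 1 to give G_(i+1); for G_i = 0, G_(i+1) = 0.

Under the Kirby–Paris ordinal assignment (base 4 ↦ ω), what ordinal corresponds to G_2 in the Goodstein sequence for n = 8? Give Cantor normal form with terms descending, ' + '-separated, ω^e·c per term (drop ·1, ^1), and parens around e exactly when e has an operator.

ω^ω·2 + ω^2·2 + ω·2 + 1

base 2: 8 = 2^(2 + 1); at 3: 3^(3 + 1) = 81; next = 80
base 3: 80 = 2·3^3 + 2·3^2 + 2·3 + 2; at 4: 2·4^4 + 2·4^2 + 2·4 + 2 = 554; next = 553
base 4: 553 = 2·4^4 + 2·4^2 + 2·4 + 1; at 5: 2·5^5 + 2·5^2 + 2·5 + 1 = 6311; next = 6310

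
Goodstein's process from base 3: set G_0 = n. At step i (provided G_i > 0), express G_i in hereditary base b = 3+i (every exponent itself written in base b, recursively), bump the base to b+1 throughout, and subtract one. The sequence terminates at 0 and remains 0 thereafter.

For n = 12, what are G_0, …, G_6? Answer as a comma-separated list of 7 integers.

(0) 12|_3 = 3^2 + 3 ↦ 4^2 + 4|_4 = 20 ⇒ 19
(1) 19|_4 = 4^2 + 3 ↦ 5^2 + 3|_5 = 28 ⇒ 27
(2) 27|_5 = 5^2 + 2 ↦ 6^2 + 2|_6 = 38 ⇒ 37
(3) 37|_6 = 6^2 + 1 ↦ 7^2 + 1|_7 = 50 ⇒ 49
(4) 49|_7 = 7^2 ↦ 8^2|_8 = 64 ⇒ 63
(5) 63|_8 = 7·8 + 7 ↦ 7·9 + 7|_9 = 70 ⇒ 69

12, 19, 27, 37, 49, 63, 69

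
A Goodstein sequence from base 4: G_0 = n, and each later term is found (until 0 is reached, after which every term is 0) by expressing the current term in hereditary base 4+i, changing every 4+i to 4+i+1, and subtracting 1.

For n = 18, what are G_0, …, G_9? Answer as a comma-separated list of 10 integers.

18, 26, 36, 48, 53, 58, 63, 68, 73, 78

G_0=18  [base 4] 4^2 + 2  →[4↦5]→  5^2 + 2 = 27  −1 ⇒ G_1=26
G_1=26  [base 5] 5^2 + 1  →[5↦6]→  6^2 + 1 = 37  −1 ⇒ G_2=36
G_2=36  [base 6] 6^2  →[6↦7]→  7^2 = 49  −1 ⇒ G_3=48
G_3=48  [base 7] 6·7 + 6  →[7↦8]→  6·8 + 6 = 54  −1 ⇒ G_4=53
G_4=53  [base 8] 6·8 + 5  →[8↦9]→  6·9 + 5 = 59  −1 ⇒ G_5=58
G_5=58  [base 9] 6·9 + 4  →[9↦10]→  6·10 + 4 = 64  −1 ⇒ G_6=63
G_6=63  [base 10] 6·10 + 3  →[10↦11]→  6·11 + 3 = 69  −1 ⇒ G_7=68
G_7=68  [base 11] 6·11 + 2  →[11↦12]→  6·12 + 2 = 74  −1 ⇒ G_8=73
G_8=73  [base 12] 6·12 + 1  →[12↦13]→  6·13 + 1 = 79  −1 ⇒ G_9=78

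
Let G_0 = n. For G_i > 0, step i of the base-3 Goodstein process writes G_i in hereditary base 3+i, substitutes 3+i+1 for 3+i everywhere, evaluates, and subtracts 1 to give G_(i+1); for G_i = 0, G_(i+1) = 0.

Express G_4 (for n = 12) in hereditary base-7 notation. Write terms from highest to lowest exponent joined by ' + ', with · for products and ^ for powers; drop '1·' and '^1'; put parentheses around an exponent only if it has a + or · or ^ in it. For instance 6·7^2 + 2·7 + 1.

G_0 = 12. HB_3(12) = 3^2 + 3. Bump = 20. G_1 = 19.
G_1 = 19. HB_4(19) = 4^2 + 3. Bump = 28. G_2 = 27.
G_2 = 27. HB_5(27) = 5^2 + 2. Bump = 38. G_3 = 37.
G_3 = 37. HB_6(37) = 6^2 + 1. Bump = 50. G_4 = 49.
G_4 = 49. HB_7(49) = 7^2. Bump = 64. G_5 = 63.

7^2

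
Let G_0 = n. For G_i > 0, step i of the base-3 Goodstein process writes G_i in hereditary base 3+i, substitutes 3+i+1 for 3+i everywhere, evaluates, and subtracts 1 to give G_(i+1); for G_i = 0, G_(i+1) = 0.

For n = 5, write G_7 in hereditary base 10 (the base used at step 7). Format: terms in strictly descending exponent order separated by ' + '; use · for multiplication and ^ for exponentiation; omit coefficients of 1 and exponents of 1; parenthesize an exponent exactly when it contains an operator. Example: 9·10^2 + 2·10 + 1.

(0) 5|_3 = 3 + 2 ↦ 4 + 2|_4 = 6 ⇒ 5
(1) 5|_4 = 4 + 1 ↦ 5 + 1|_5 = 6 ⇒ 5
(2) 5|_5 = 5 ↦ 6|_6 = 6 ⇒ 5
(3) 5|_6 = 5 ↦ 5|_7 = 5 ⇒ 4
(4) 4|_7 = 4 ↦ 4|_8 = 4 ⇒ 3
(5) 3|_8 = 3 ↦ 3|_9 = 3 ⇒ 2
(6) 2|_9 = 2 ↦ 2|_10 = 2 ⇒ 1
(7) 1|_10 = 1 ↦ 1|_11 = 1 ⇒ 0

1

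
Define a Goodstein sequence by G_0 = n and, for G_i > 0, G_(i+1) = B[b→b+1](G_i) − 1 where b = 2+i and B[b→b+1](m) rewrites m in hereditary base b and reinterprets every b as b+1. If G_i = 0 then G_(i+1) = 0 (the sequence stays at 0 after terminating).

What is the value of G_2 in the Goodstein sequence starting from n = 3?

3 —HB2→ 2 + 1 —bump→ 3 + 1 = 4 —(−1)→ 3
3 —HB3→ 3 —bump→ 4 = 4 —(−1)→ 3
3 —HB4→ 3 —bump→ 3 = 3 —(−1)→ 2

3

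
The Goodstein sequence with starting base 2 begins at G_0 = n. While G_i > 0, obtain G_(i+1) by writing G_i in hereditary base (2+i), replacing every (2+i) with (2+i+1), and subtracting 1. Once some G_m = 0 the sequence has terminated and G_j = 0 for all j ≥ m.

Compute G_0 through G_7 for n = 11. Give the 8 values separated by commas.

11, 84, 1027, 15627, 279937, 5764801, 134217727, 2749609302

base 2: 11 = 2^(2 + 1) + 2 + 1; at 3: 3^(3 + 1) + 3 + 1 = 85; next = 84
base 3: 84 = 3^(3 + 1) + 3; at 4: 4^(4 + 1) + 4 = 1028; next = 1027
base 4: 1027 = 4^(4 + 1) + 3; at 5: 5^(5 + 1) + 3 = 15628; next = 15627
base 5: 15627 = 5^(5 + 1) + 2; at 6: 6^(6 + 1) + 2 = 279938; next = 279937
base 6: 279937 = 6^(6 + 1) + 1; at 7: 7^(7 + 1) + 1 = 5764802; next = 5764801
base 7: 5764801 = 7^(7 + 1); at 8: 8^(8 + 1) = 134217728; next = 134217727
base 8: 134217727 = 7·8^8 + 7·8^7 + 7·8^6 + 7·8^5 + 7·8^4 + 7·8^3 + 7·8^2 + 7·8 + 7; at 9: 7·9^9 + 7·9^7 + 7·9^6 + 7·9^5 + 7·9^4 + 7·9^3 + 7·9^2 + 7·9 + 7 = 2749609303; next = 2749609302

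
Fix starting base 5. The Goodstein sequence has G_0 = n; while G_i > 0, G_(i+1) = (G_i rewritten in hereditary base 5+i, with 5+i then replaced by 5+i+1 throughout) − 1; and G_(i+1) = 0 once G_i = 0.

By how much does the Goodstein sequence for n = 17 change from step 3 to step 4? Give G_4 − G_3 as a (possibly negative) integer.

1

G_0 = 17. HB_5(17) = 3·5 + 2. Bump = 20. G_1 = 19.
G_1 = 19. HB_6(19) = 3·6 + 1. Bump = 22. G_2 = 21.
G_2 = 21. HB_7(21) = 3·7. Bump = 24. G_3 = 23.
G_3 = 23. HB_8(23) = 2·8 + 7. Bump = 25. G_4 = 24.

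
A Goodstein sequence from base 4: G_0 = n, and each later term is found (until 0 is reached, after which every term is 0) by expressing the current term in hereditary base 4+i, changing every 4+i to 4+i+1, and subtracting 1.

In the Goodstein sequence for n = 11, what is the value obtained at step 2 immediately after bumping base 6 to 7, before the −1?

[0] 11 ≡ 2·4 + 3 (base 4). Lift 5: 13. −1: 12.
[1] 12 ≡ 2·5 + 2 (base 5). Lift 6: 14. −1: 13.
[2] 13 ≡ 2·6 + 1 (base 6). Lift 7: 15. −1: 14.

15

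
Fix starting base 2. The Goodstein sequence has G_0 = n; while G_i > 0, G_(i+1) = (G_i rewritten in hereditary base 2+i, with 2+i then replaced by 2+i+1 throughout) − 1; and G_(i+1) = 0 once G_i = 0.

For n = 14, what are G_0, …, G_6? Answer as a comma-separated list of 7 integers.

[0] 14 ≡ 2^(2 + 1) + 2^2 + 2 (base 2). Lift 3: 111. −1: 110.
[1] 110 ≡ 3^(3 + 1) + 3^3 + 2 (base 3). Lift 4: 1282. −1: 1281.
[2] 1281 ≡ 4^(4 + 1) + 4^4 + 1 (base 4). Lift 5: 18751. −1: 18750.
[3] 18750 ≡ 5^(5 + 1) + 5^5 (base 5). Lift 6: 326592. −1: 326591.
[4] 326591 ≡ 6^(6 + 1) + 5·6^5 + 5·6^4 + 5·6^3 + 5·6^2 + 5·6 + 5 (base 6). Lift 7: 5862841. −1: 5862840.
[5] 5862840 ≡ 7^(7 + 1) + 5·7^5 + 5·7^4 + 5·7^3 + 5·7^2 + 5·7 + 4 (base 7). Lift 8: 134404972. −1: 134404971.

14, 110, 1281, 18750, 326591, 5862840, 134404971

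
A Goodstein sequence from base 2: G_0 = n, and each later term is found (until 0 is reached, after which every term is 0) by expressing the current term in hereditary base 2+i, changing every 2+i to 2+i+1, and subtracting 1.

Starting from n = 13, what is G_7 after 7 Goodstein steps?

base 2: 13 = 2^(2 + 1) + 2^2 + 1; at 3: 3^(3 + 1) + 3^3 + 1 = 109; next = 108
base 3: 108 = 3^(3 + 1) + 3^3; at 4: 4^(4 + 1) + 4^4 = 1280; next = 1279
base 4: 1279 = 4^(4 + 1) + 3·4^3 + 3·4^2 + 3·4 + 3; at 5: 5^(5 + 1) + 3·5^3 + 3·5^2 + 3·5 + 3 = 16093; next = 16092
base 5: 16092 = 5^(5 + 1) + 3·5^3 + 3·5^2 + 3·5 + 2; at 6: 6^(6 + 1) + 3·6^3 + 3·6^2 + 3·6 + 2 = 280712; next = 280711
base 6: 280711 = 6^(6 + 1) + 3·6^3 + 3·6^2 + 3·6 + 1; at 7: 7^(7 + 1) + 3·7^3 + 3·7^2 + 3·7 + 1 = 5765999; next = 5765998
base 7: 5765998 = 7^(7 + 1) + 3·7^3 + 3·7^2 + 3·7; at 8: 8^(8 + 1) + 3·8^3 + 3·8^2 + 3·8 = 134219480; next = 134219479
base 8: 134219479 = 8^(8 + 1) + 3·8^3 + 3·8^2 + 2·8 + 7; at 9: 9^(9 + 1) + 3·9^3 + 3·9^2 + 2·9 + 7 = 3486786856; next = 3486786855
base 9: 3486786855 = 9^(9 + 1) + 3·9^3 + 3·9^2 + 2·9 + 6; at 10: 10^(10 + 1) + 3·10^3 + 3·10^2 + 2·10 + 6 = 100000003326; next = 100000003325

3486786855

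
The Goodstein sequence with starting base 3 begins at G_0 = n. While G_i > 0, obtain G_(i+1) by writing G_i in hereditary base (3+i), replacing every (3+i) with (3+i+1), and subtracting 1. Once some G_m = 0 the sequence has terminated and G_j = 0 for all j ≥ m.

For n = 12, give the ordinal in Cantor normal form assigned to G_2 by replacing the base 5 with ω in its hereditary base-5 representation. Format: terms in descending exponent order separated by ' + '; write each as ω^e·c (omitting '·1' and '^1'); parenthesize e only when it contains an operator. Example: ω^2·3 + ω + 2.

step 0: 12 = 3^2 + 3; sub 4 for 3: 4^2 + 4; = 20; G_1 = 20−1 = 19
step 1: 19 = 4^2 + 3; sub 5 for 4: 5^2 + 3; = 28; G_2 = 28−1 = 27
step 2: 27 = 5^2 + 2; sub 6 for 5: 6^2 + 2; = 38; G_3 = 38−1 = 37

ω^2 + 2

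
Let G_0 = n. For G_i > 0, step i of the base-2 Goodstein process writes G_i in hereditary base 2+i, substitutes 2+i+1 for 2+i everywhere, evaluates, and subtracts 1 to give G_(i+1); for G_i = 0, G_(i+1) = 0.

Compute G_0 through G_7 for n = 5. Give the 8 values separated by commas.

base 2: 5 = 2^2 + 1; at 3: 3^3 + 1 = 28; next = 27
base 3: 27 = 3^3; at 4: 4^4 = 256; next = 255
base 4: 255 = 3·4^3 + 3·4^2 + 3·4 + 3; at 5: 3·5^3 + 3·5^2 + 3·5 + 3 = 468; next = 467
base 5: 467 = 3·5^3 + 3·5^2 + 3·5 + 2; at 6: 3·6^3 + 3·6^2 + 3·6 + 2 = 776; next = 775
base 6: 775 = 3·6^3 + 3·6^2 + 3·6 + 1; at 7: 3·7^3 + 3·7^2 + 3·7 + 1 = 1198; next = 1197
base 7: 1197 = 3·7^3 + 3·7^2 + 3·7; at 8: 3·8^3 + 3·8^2 + 3·8 = 1752; next = 1751
base 8: 1751 = 3·8^3 + 3·8^2 + 2·8 + 7; at 9: 3·9^3 + 3·9^2 + 2·9 + 7 = 2455; next = 2454

5, 27, 255, 467, 775, 1197, 1751, 2454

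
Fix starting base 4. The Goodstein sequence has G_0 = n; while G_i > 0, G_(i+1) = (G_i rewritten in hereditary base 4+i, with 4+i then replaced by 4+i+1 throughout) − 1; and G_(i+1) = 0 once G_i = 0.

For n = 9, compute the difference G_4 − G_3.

step 0: 9 = 2·4 + 1; sub 5 for 4: 2·5 + 1; = 11; G_1 = 11−1 = 10
step 1: 10 = 2·5; sub 6 for 5: 2·6; = 12; G_2 = 12−1 = 11
step 2: 11 = 6 + 5; sub 7 for 6: 7 + 5; = 12; G_3 = 12−1 = 11
step 3: 11 = 7 + 4; sub 8 for 7: 8 + 4; = 12; G_4 = 12−1 = 11

0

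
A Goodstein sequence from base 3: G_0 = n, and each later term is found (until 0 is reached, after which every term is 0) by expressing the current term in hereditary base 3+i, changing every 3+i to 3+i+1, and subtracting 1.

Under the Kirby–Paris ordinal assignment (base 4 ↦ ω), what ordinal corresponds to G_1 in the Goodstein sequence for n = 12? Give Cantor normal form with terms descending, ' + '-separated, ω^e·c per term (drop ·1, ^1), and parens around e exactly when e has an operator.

ω^2 + 3

G_0=12  [base 3] 3^2 + 3  →[3↦4]→  4^2 + 4 = 20  −1 ⇒ G_1=19
G_1=19  [base 4] 4^2 + 3  →[4↦5]→  5^2 + 3 = 28  −1 ⇒ G_2=27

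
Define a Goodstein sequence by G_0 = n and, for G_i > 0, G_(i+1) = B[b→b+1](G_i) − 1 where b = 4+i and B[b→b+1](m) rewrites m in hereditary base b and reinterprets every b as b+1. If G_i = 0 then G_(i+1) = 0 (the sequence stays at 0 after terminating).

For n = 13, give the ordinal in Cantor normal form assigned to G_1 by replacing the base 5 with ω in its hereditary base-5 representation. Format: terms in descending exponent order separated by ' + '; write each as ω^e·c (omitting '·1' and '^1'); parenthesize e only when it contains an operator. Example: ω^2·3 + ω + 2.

G_0 = 13. HB_4(13) = 3·4 + 1. Bump = 16. G_1 = 15.
G_1 = 15. HB_5(15) = 3·5. Bump = 18. G_2 = 17.

ω·3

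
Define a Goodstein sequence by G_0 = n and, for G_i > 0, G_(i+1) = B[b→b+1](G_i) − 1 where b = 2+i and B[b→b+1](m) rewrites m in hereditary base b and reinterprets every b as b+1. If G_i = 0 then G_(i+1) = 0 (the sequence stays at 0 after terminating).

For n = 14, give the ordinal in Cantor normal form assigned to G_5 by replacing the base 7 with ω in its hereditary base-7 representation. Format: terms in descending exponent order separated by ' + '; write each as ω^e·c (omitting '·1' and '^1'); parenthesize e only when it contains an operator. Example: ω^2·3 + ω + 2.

step 0: 14 = 2^(2 + 1) + 2^2 + 2; sub 3 for 2: 3^(3 + 1) + 3^3 + 3; = 111; G_1 = 111−1 = 110
step 1: 110 = 3^(3 + 1) + 3^3 + 2; sub 4 for 3: 4^(4 + 1) + 4^4 + 2; = 1282; G_2 = 1282−1 = 1281
step 2: 1281 = 4^(4 + 1) + 4^4 + 1; sub 5 for 4: 5^(5 + 1) + 5^5 + 1; = 18751; G_3 = 18751−1 = 18750
step 3: 18750 = 5^(5 + 1) + 5^5; sub 6 for 5: 6^(6 + 1) + 6^6; = 326592; G_4 = 326592−1 = 326591
step 4: 326591 = 6^(6 + 1) + 5·6^5 + 5·6^4 + 5·6^3 + 5·6^2 + 5·6 + 5; sub 7 for 6: 7^(7 + 1) + 5·7^5 + 5·7^4 + 5·7^3 + 5·7^2 + 5·7 + 5; = 5862841; G_5 = 5862841−1 = 5862840
step 5: 5862840 = 7^(7 + 1) + 5·7^5 + 5·7^4 + 5·7^3 + 5·7^2 + 5·7 + 4; sub 8 for 7: 8^(8 + 1) + 5·8^5 + 5·8^4 + 5·8^3 + 5·8^2 + 5·8 + 4; = 134404972; G_6 = 134404972−1 = 134404971

ω^(ω + 1) + ω^5·5 + ω^4·5 + ω^3·5 + ω^2·5 + ω·5 + 4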